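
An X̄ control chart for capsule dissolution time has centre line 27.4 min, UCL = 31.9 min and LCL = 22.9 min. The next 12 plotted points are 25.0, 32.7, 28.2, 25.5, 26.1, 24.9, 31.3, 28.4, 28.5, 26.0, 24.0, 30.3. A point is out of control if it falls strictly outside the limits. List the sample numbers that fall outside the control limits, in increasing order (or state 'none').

2

Compare each point to [22.9, 31.9]: sample 2 = 32.7 > UCL.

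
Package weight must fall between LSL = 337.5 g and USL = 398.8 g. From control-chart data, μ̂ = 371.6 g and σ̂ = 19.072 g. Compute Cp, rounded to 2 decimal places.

Cp = (USL − LSL) / (6σ̂) = (398.8 − 337.5) / (6 × 19.072) = 61.3000 / 114.4320 = 0.5357

0.54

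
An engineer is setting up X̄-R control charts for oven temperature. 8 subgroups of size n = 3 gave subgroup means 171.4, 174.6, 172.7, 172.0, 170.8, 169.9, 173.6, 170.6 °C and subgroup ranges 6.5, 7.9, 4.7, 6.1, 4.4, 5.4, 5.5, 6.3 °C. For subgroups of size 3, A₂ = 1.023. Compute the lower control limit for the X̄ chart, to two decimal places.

X̄̄ = (171.4 + 174.6 + 172.7 + 172.0 + 170.8 + 169.9 + 173.6 + 170.6) / 8 = 1375.6000 / 8 = 171.9500
R̄ = (6.5 + 7.9 + 4.7 + 6.1 + 4.4 + 5.4 + 5.5 + 6.3) / 8 = 46.8000 / 8 = 5.8500
LCL = X̄̄ − A₂·R̄ = 171.9500 − 1.023 × 5.8500 = 165.9654

165.97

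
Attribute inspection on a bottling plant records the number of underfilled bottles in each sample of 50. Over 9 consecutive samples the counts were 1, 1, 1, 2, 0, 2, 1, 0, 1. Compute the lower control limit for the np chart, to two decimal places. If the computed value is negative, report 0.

p̄ = Σdᵢ / (k·n) = 9 / (9 × 50) = 0.02000
LCL = np̄ − 3·√(np̄(1−p̄)) = 1.0000 − 3 × 0.9899 = -1.9698 → 0 (negative, so LCL = 0)

0.00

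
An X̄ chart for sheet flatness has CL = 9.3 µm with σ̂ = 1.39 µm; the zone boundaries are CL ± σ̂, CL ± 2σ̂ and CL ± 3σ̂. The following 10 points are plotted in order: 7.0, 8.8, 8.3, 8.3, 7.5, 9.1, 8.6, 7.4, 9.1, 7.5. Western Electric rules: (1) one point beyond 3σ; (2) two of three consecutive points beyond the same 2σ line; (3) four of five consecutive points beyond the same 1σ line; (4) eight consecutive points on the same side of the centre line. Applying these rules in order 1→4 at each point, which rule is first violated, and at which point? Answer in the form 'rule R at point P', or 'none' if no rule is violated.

Zone of each point (C = within 1σ̂, B = 1σ̂–2σ̂, A = 2σ̂–3σ̂, * = beyond 3σ̂; sign = side of CL): 1:-B, 2:-C, 3:-C, 4:-C, 5:-B, 6:-C, 7:-C, 8:-B, 9:-C, 10:-B
Rule 4 (eight consecutive points on the same side of the centre line) is satisfied at point 8.

rule 4 at point 8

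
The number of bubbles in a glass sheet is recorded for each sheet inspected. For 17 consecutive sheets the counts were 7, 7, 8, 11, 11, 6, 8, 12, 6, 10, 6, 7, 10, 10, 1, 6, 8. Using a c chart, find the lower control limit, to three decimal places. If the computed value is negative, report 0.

c̄ = (7 + 7 + 8 + 11 + 11 + 6 + 8 + 12 + 6 + 10 + 6 + 7 + 10 + 10 + 1 + 6 + 8) / 17 = 134 / 17 = 7.8824
LCL = c̄ − 3√c̄ = 7.8824 − 3 × 2.8076 = -0.5403 → 0 (cannot be negative)

0.000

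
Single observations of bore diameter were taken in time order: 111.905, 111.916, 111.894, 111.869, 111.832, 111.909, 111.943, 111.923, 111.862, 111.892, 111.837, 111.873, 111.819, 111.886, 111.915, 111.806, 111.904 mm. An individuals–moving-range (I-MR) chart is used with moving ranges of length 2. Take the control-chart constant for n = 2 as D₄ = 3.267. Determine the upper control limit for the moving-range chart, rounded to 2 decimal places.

Moving ranges: 0.011, 0.022, 0.025, 0.037, 0.077, 0.034, 0.020, 0.061, 0.030, 0.055, 0.036, 0.054, 0.067, 0.029, 0.109, 0.098; M̄R̄ = 0.7650 / 16 = 0.0478
UCL_MR = D₄·M̄R̄ = 3.267 × 0.0478 = 0.1562

0.16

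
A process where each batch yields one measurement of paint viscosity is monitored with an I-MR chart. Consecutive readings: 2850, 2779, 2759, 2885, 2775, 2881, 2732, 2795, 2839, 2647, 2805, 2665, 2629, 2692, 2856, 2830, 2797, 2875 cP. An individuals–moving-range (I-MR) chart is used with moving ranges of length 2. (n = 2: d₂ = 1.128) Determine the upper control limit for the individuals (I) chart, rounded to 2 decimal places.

X̄ = (2850 + 2779 + 2759 + 2885 + 2775 + 2881 + 2732 + 2795 + 2839 + 2647 + 2805 + 2665 + 2629 + 2692 + 2856 + 2830 + 2797 + 2875) / 18 = 2782.8333
Moving ranges: 71, 20, 126, 110, 106, 149, 63, 44, 192, 158, 140, 36, 63, 164, 26, 33, 78; M̄R̄ = 1579.0000 / 17 = 92.8824
UCL = X̄ + 3·M̄R̄/d₂ = 2782.8333 + 3 × 92.8824 / 1.128 = 3029.8609

3029.86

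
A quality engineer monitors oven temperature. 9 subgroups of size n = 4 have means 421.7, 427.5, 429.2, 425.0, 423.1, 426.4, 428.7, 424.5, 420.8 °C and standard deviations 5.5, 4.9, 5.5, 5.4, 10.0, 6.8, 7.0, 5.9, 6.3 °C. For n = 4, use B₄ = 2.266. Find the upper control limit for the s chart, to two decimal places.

14.43

s̄ = (5.5 + 4.9 + 5.5 + 5.4 + 10.0 + 6.8 + 7.0 + 5.9 + 6.3) / 9 = 6.3667
UCL_s = B₄·s̄ = 2.266 × 6.3667 = 14.4269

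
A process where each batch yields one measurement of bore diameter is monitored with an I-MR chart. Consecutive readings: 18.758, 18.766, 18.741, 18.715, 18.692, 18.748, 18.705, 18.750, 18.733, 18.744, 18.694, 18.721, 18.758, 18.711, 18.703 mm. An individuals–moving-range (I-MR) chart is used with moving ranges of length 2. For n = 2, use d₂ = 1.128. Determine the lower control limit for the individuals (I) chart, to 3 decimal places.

X̄ = (18.758 + 18.766 + 18.741 + 18.715 + 18.692 + 18.748 + 18.705 + 18.750 + 18.733 + 18.744 + 18.694 + 18.721 + 18.758 + 18.711 + 18.703) / 15 = 18.7293
Moving ranges: 0.008, 0.025, 0.026, 0.023, 0.056, 0.043, 0.045, 0.017, 0.011, 0.050, 0.027, 0.037, 0.047, 0.008; M̄R̄ = 0.4230 / 14 = 0.0302
LCL = X̄ − 3·M̄R̄/d₂ = 18.7293 − 3 × 0.0302 / 1.128 = 18.6489

18.649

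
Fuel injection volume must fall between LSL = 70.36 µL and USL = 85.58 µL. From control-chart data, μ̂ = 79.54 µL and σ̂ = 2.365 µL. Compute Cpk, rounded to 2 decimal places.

0.85

Cpu = (USL − μ̂) / (3σ̂) = (85.58 − 79.54) / (3 × 2.365) = 0.8513; Cpl = (μ̂ − LSL) / (3σ̂) = (79.54 − 70.36) / (3 × 2.365) = 1.2939; Cpk = min(Cpu, Cpl) = 0.8513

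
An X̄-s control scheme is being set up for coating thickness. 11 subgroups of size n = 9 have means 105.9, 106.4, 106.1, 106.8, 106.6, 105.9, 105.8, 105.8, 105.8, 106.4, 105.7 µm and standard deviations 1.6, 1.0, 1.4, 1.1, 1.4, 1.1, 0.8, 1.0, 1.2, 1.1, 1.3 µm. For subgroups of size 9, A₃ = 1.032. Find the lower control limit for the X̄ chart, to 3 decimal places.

104.889

X̄̄ = (105.9 + 106.4 + 106.1 + 106.8 + 106.6 + 105.9 + 105.8 + 105.8 + 105.8 + 106.4 + 105.7) / 11 = 106.1091
s̄ = (1.6 + 1.0 + 1.4 + 1.1 + 1.4 + 1.1 + 0.8 + 1.0 + 1.2 + 1.1 + 1.3) / 11 = 1.1818
LCL = X̄̄ − A₃·s̄ = 106.1091 − 1.032 × 1.1818 = 104.8895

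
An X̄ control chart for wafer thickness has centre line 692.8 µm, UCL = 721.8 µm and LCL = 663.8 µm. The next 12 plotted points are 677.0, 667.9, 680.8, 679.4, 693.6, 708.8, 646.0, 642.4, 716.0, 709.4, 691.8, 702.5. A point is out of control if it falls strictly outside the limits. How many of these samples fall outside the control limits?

2

Compare each point to [663.8, 721.8]: sample 7 = 646.0 < LCL; sample 8 = 642.4 < LCL.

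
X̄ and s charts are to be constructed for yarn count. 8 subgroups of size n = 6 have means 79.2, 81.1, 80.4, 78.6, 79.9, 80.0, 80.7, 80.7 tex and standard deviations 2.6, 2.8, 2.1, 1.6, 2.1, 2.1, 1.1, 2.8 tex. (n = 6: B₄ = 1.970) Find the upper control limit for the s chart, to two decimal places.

s̄ = (2.6 + 2.8 + 2.1 + 1.6 + 2.1 + 2.1 + 1.1 + 2.8) / 8 = 2.1500
UCL_s = B₄·s̄ = 1.970 × 2.1500 = 4.2355

4.24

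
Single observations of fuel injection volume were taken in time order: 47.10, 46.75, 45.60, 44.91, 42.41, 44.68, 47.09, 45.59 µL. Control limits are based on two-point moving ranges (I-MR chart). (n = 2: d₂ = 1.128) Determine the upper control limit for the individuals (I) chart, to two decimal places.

49.65

X̄ = (47.10 + 46.75 + 45.60 + 44.91 + 42.41 + 44.68 + 47.09 + 45.59) / 8 = 45.5162
Moving ranges: 0.35, 1.15, 0.69, 2.50, 2.27, 2.41, 1.50; M̄R̄ = 10.8700 / 7 = 1.5529
UCL = X̄ + 3·M̄R̄/d₂ = 45.5162 + 3 × 1.5529 / 1.128 = 49.6462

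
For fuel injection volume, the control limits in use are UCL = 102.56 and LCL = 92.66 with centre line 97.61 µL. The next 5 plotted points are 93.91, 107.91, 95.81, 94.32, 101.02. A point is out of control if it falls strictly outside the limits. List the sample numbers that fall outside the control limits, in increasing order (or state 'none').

2

Compare each point to [92.66, 102.56]: sample 2 = 107.91 > UCL.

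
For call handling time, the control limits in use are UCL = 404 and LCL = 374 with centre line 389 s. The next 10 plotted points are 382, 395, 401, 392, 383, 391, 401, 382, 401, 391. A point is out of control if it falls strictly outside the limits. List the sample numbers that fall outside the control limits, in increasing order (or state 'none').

none

All 10 points lie within [374, 404].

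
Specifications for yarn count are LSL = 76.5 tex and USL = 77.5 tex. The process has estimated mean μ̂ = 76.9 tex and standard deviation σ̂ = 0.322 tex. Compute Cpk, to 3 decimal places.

0.414

Cpu = (USL − μ̂) / (3σ̂) = (77.5 − 76.9) / (3 × 0.322) = 0.6211; Cpl = (μ̂ − LSL) / (3σ̂) = (76.9 − 76.5) / (3 × 0.322) = 0.4141; Cpk = min(Cpu, Cpl) = 0.4141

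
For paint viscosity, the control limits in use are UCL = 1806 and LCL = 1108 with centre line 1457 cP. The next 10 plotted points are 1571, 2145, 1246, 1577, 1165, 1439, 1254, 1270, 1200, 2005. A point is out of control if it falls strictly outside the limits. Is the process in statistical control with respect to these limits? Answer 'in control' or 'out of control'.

Compare each point to [1108, 1806]: sample 2 = 2145 > UCL; sample 10 = 2005 > UCL.

out of control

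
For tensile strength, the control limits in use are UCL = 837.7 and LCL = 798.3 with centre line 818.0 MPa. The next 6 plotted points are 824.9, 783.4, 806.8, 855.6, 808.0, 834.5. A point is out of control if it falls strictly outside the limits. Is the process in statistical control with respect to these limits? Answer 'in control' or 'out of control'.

out of control

Compare each point to [798.3, 837.7]: sample 2 = 783.4 < LCL; sample 4 = 855.6 > UCL.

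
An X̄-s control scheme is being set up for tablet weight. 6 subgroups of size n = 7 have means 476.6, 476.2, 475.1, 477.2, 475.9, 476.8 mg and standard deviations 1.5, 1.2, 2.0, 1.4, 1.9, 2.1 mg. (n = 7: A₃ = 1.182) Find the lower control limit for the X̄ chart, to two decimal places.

X̄̄ = (476.6 + 476.2 + 475.1 + 477.2 + 475.9 + 476.8) / 6 = 476.3000
s̄ = (1.5 + 1.2 + 2.0 + 1.4 + 1.9 + 2.1) / 6 = 1.6833
LCL = X̄̄ − A₃·s̄ = 476.3000 − 1.182 × 1.6833 = 474.3103

474.31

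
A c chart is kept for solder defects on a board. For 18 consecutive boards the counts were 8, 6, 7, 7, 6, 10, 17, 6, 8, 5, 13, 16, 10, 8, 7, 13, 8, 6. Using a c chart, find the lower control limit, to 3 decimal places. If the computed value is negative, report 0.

c̄ = (8 + 6 + 7 + 7 + 6 + 10 + 17 + 6 + 8 + 5 + 13 + 16 + 10 + 8 + 7 + 13 + 8 + 6) / 18 = 161 / 18 = 8.9444
LCL = c̄ − 3√c̄ = 8.9444 − 3 × 2.9907 = -0.0277 → 0 (cannot be negative)

0.000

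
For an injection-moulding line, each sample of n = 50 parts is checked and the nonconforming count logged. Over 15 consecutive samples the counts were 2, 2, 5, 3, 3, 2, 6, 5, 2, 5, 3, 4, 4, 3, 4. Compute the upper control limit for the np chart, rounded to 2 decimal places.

8.97

p̄ = Σdᵢ / (k·n) = 53 / (15 × 50) = 0.07067
UCL = np̄ + 3·√(np̄(1−p̄)) = 3.5333 + 3 × √(3.5333×0.92933) = 3.5333 + 3 × 1.8121 = 8.9696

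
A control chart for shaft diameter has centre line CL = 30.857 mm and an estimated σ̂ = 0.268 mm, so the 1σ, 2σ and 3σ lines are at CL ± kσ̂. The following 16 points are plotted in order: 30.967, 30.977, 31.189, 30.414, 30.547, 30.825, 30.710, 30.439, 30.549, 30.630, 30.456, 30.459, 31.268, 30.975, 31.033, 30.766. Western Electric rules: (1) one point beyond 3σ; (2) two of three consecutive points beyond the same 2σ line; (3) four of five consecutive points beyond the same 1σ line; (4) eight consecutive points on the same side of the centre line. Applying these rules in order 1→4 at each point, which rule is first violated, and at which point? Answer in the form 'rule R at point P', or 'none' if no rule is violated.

rule 4 at point 11

Zone of each point (C = within 1σ̂, B = 1σ̂–2σ̂, A = 2σ̂–3σ̂, * = beyond 3σ̂; sign = side of CL): 1:+C, 2:+C, 3:+B, 4:-B, 5:-B, 6:-C, 7:-C, 8:-B, 9:-B, 10:-C, 11:-B, 12:-B, 13:+B, 14:+C, 15:+C, 16:-C
Rule 4 (eight consecutive points on the same side of the centre line) is satisfied at point 11.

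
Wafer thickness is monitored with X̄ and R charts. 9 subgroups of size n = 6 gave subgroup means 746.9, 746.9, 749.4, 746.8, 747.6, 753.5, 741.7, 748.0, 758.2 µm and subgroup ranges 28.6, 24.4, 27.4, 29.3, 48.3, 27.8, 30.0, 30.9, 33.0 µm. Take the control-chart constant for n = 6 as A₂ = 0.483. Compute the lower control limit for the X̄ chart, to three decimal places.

733.767

X̄̄ = (746.9 + 746.9 + 749.4 + 746.8 + 747.6 + 753.5 + 741.7 + 748.0 + 758.2) / 9 = 6739.0000 / 9 = 748.7778
R̄ = (28.6 + 24.4 + 27.4 + 29.3 + 48.3 + 27.8 + 30.0 + 30.9 + 33.0) / 9 = 279.7000 / 9 = 31.0778
LCL = X̄̄ − A₂·R̄ = 748.7778 − 0.483 × 31.0778 = 733.7672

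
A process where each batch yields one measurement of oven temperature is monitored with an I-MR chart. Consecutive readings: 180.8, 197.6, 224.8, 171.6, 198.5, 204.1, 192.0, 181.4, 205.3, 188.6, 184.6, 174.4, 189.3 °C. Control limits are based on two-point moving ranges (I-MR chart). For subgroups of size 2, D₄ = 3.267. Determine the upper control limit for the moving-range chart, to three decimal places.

Moving ranges: 16.8, 27.2, 53.2, 26.9, 5.6, 12.1, 10.6, 23.9, 16.7, 4.0, 10.2, 14.9; M̄R̄ = 222.1000 / 12 = 18.5083
UCL_MR = D₄·M̄R̄ = 3.267 × 18.5083 = 60.4667

60.467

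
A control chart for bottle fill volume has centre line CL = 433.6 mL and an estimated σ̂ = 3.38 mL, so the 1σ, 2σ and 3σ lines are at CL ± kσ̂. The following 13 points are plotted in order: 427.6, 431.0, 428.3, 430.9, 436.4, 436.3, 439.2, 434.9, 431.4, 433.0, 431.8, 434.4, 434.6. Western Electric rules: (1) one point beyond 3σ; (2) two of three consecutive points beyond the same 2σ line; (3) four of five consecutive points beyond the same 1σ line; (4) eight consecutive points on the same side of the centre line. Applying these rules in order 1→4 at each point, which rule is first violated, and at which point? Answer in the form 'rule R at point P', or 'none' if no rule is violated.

Zone of each point (C = within 1σ̂, B = 1σ̂–2σ̂, A = 2σ̂–3σ̂, * = beyond 3σ̂; sign = side of CL): 1:-B, 2:-C, 3:-B, 4:-C, 5:+C, 6:+C, 7:+B, 8:+C, 9:-C, 10:-C, 11:-C, 12:+C, 13:+C
No rule fires across all 13 points.

none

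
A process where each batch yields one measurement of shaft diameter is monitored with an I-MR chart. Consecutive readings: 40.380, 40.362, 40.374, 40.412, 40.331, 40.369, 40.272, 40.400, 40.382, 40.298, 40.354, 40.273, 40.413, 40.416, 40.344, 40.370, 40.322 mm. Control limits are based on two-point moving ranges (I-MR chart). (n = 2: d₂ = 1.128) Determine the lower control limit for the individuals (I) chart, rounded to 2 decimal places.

40.20

X̄ = (40.380 + 40.362 + 40.374 + 40.412 + 40.331 + 40.369 + 40.272 + 40.400 + 40.382 + 40.298 + 40.354 + 40.273 + 40.413 + 40.416 + 40.344 + 40.370 + 40.322) / 17 = 40.3572
Moving ranges: 0.018, 0.012, 0.038, 0.081, 0.038, 0.097, 0.128, 0.018, 0.084, 0.056, 0.081, 0.140, 0.003, 0.072, 0.026, 0.048; M̄R̄ = 0.9400 / 16 = 0.0588
LCL = X̄ − 3·M̄R̄/d₂ = 40.3572 − 3 × 0.0588 / 1.128 = 40.2009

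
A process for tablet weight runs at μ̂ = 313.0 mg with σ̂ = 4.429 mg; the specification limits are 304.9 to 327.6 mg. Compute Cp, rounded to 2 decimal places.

Cp = (USL − LSL) / (6σ̂) = (327.6 − 304.9) / (6 × 4.429) = 22.7000 / 26.5740 = 0.8542

0.85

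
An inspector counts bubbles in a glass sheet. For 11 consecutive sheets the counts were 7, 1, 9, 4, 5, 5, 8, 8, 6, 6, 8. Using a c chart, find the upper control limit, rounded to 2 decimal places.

13.49

c̄ = (7 + 1 + 9 + 4 + 5 + 5 + 8 + 8 + 6 + 6 + 8) / 11 = 67 / 11 = 6.0909
UCL = c̄ + 3√c̄ = 6.0909 + 3 × √6.0909 = 6.0909 + 3 × 2.4680 = 13.4948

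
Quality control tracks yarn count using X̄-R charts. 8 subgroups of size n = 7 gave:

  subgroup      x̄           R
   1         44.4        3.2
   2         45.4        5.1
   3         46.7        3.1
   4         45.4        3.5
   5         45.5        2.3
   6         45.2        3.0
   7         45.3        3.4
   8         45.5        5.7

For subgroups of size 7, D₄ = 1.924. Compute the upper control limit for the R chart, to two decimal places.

R̄ = (3.2 + 5.1 + 3.1 + 3.5 + 2.3 + 3.0 + 3.4 + 5.7) / 8 = 29.3000 / 8 = 3.6625
UCL_R = D₄·R̄ = 1.924 × 3.6625 = 7.0466

7.05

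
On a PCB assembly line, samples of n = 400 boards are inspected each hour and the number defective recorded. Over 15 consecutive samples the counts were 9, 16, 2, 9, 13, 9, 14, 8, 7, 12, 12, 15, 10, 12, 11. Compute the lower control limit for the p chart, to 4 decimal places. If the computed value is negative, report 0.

p̄ = Σdᵢ / (k·n) = 159 / (15 × 400) = 0.02650
LCL = p̄ − 3·√(p̄(1−p̄)/n) = 0.02650 − 3 × 0.00803 = 0.00241

0.0024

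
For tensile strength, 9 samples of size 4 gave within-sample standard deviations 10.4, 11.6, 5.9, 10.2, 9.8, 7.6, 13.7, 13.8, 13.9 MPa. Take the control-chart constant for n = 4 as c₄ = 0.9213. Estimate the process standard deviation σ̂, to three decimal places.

11.686

s̄ = (10.4 + 11.6 + 5.9 + 10.2 + 9.8 + 7.6 + 13.7 + 13.8 + 13.9) / 9 = 10.7667
σ̂ = s̄ / c₄ = 10.7667 / 0.9213 = 11.6864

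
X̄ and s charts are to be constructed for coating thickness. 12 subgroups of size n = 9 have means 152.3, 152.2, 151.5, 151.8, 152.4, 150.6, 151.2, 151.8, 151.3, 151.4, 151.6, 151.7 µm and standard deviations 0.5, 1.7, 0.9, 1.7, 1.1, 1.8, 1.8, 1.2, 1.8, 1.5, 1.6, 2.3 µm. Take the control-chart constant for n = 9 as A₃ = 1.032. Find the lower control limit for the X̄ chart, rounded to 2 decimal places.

150.11

X̄̄ = (152.3 + 152.2 + 151.5 + 151.8 + 152.4 + 150.6 + 151.2 + 151.8 + 151.3 + 151.4 + 151.6 + 151.7) / 12 = 151.6500
s̄ = (0.5 + 1.7 + 0.9 + 1.7 + 1.1 + 1.8 + 1.8 + 1.2 + 1.8 + 1.5 + 1.6 + 2.3) / 12 = 1.4917
LCL = X̄̄ − A₃·s̄ = 151.6500 − 1.032 × 1.4917 = 150.1106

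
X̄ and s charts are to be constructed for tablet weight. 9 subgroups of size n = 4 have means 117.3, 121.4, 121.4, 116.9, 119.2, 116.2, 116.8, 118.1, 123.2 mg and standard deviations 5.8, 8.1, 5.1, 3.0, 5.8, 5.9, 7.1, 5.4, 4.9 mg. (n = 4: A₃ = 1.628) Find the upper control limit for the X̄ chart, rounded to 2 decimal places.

X̄̄ = (117.3 + 121.4 + 121.4 + 116.9 + 119.2 + 116.2 + 116.8 + 118.1 + 123.2) / 9 = 118.9444
s̄ = (5.8 + 8.1 + 5.1 + 3.0 + 5.8 + 5.9 + 7.1 + 5.4 + 4.9) / 9 = 5.6778
UCL = X̄̄ + A₃·s̄ = 118.9444 + 1.628 × 5.6778 = 128.1879

128.19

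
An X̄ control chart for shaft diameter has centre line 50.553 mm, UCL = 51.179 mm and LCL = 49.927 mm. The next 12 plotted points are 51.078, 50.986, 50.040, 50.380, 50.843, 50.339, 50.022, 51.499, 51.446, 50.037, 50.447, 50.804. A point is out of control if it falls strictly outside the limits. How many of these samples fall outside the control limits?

2

Compare each point to [49.927, 51.179]: sample 8 = 51.499 > UCL; sample 9 = 51.446 > UCL.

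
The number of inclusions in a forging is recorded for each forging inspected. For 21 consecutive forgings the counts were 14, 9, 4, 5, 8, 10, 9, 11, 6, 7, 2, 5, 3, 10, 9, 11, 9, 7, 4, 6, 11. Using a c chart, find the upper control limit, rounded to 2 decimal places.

15.90

c̄ = (14 + 9 + 4 + 5 + 8 + 10 + 9 + 11 + 6 + 7 + 2 + 5 + 3 + 10 + 9 + 11 + 9 + 7 + 4 + 6 + 11) / 21 = 160 / 21 = 7.6190
UCL = c̄ + 3√c̄ = 7.6190 + 3 × √7.6190 = 7.6190 + 3 × 2.7603 = 15.8998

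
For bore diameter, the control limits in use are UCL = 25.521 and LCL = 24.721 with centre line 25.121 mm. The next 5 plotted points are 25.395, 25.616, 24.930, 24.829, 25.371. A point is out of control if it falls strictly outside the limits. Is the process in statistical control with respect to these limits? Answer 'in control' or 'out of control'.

out of control

Compare each point to [24.721, 25.521]: sample 2 = 25.616 > UCL.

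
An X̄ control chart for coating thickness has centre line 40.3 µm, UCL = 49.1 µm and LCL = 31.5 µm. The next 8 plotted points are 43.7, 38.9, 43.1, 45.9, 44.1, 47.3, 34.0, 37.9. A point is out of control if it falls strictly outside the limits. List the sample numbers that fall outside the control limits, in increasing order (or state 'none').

All 8 points lie within [31.5, 49.1].

none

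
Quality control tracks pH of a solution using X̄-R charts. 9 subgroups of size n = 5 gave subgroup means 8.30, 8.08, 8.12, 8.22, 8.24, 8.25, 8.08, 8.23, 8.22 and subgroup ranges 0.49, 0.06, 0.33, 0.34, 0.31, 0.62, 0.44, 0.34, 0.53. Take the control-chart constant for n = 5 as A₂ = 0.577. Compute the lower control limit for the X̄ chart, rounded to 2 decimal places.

7.97

X̄̄ = (8.30 + 8.08 + 8.12 + 8.22 + 8.24 + 8.25 + 8.08 + 8.23 + 8.22) / 9 = 73.7400 / 9 = 8.1933
R̄ = (0.49 + 0.06 + 0.33 + 0.34 + 0.31 + 0.62 + 0.44 + 0.34 + 0.53) / 9 = 3.4600 / 9 = 0.3844
LCL = X̄̄ − A₂·R̄ = 8.1933 − 0.577 × 0.3844 = 7.9715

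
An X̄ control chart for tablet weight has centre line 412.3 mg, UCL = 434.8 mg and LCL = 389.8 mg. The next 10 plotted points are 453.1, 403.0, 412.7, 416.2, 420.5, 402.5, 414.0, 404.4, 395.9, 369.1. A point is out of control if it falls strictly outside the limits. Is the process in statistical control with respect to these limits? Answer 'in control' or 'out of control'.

out of control

Compare each point to [389.8, 434.8]: sample 1 = 453.1 > UCL; sample 10 = 369.1 < LCL.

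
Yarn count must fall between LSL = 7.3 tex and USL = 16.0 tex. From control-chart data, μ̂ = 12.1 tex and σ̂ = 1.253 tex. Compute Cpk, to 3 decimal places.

Cpu = (USL − μ̂) / (3σ̂) = (16.0 − 12.1) / (3 × 1.253) = 1.0375; Cpl = (μ̂ − LSL) / (3σ̂) = (12.1 − 7.3) / (3 × 1.253) = 1.2769; Cpk = min(Cpu, Cpl) = 1.0375

1.038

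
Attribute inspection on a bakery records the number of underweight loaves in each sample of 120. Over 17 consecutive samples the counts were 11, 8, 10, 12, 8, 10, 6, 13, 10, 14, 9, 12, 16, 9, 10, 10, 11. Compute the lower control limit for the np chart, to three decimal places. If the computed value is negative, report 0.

p̄ = Σdᵢ / (k·n) = 179 / (17 × 120) = 0.08775
LCL = np̄ − 3·√(np̄(1−p̄)) = 10.5294 − 3 × 3.0993 = 1.2316

1.232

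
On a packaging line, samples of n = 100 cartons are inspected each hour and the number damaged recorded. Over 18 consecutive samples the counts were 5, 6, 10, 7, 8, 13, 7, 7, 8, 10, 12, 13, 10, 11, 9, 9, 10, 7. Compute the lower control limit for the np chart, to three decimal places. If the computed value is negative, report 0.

p̄ = Σdᵢ / (k·n) = 162 / (18 × 100) = 0.09000
LCL = np̄ − 3·√(np̄(1−p̄)) = 9.0000 − 3 × 2.8618 = 0.4145

0.415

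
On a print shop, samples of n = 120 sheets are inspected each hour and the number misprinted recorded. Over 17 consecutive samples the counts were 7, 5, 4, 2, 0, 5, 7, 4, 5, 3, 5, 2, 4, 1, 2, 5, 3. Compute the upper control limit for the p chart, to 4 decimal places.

0.0791

p̄ = Σdᵢ / (k·n) = 64 / (17 × 120) = 0.03137
UCL = p̄ + 3·√(p̄(1−p̄)/n) = 0.03137 + 3 × √(0.03137×0.96863/120) = 0.03137 + 3 × 0.01591 = 0.07911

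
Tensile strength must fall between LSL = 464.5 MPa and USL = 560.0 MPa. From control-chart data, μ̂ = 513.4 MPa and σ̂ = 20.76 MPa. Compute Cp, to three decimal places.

0.767

Cp = (USL − LSL) / (6σ̂) = (560.0 − 464.5) / (6 × 20.76) = 95.5000 / 124.5600 = 0.7667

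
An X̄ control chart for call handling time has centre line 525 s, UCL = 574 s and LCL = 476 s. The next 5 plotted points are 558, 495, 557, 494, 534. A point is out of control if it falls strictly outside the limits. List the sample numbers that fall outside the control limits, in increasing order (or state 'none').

none

All 5 points lie within [476, 574].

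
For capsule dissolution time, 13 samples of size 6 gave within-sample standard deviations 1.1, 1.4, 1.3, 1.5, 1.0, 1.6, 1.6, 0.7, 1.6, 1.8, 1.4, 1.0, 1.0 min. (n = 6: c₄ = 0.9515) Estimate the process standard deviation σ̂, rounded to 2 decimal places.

s̄ = (1.1 + 1.4 + 1.3 + 1.5 + 1.0 + 1.6 + 1.6 + 0.7 + 1.6 + 1.8 + 1.4 + 1.0 + 1.0) / 13 = 1.3077
σ̂ = s̄ / c₄ = 1.3077 / 0.9515 = 1.3743

1.37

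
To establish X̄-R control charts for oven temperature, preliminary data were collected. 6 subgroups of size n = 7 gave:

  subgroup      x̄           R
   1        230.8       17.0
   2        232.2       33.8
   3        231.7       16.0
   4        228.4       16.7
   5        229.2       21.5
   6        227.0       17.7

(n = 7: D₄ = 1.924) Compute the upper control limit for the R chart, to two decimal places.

R̄ = (17.0 + 33.8 + 16.0 + 16.7 + 21.5 + 17.7) / 6 = 122.7000 / 6 = 20.4500
UCL_R = D₄·R̄ = 1.924 × 20.4500 = 39.3458

39.35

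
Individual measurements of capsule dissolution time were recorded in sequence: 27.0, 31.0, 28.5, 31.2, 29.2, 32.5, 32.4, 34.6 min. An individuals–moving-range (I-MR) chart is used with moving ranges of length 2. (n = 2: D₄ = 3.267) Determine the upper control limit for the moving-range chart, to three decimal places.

7.841

Moving ranges: 4.0, 2.5, 2.7, 2.0, 3.3, 0.1, 2.2; M̄R̄ = 16.8000 / 7 = 2.4000
UCL_MR = D₄·M̄R̄ = 3.267 × 2.4000 = 7.8408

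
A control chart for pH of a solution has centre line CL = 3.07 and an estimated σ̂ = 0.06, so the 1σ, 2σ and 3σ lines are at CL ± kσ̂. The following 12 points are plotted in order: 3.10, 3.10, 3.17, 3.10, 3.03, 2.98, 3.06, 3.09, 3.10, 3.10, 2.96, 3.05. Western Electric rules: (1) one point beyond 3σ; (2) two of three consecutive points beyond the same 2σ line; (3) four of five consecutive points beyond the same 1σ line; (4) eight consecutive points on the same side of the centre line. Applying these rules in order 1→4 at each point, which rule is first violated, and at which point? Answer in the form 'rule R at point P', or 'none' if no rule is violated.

Zone of each point (C = within 1σ̂, B = 1σ̂–2σ̂, A = 2σ̂–3σ̂, * = beyond 3σ̂; sign = side of CL): 1:+C, 2:+C, 3:+B, 4:+C, 5:-C, 6:-B, 7:-C, 8:+C, 9:+C, 10:+C, 11:-B, 12:-C
No rule fires across all 12 points.

none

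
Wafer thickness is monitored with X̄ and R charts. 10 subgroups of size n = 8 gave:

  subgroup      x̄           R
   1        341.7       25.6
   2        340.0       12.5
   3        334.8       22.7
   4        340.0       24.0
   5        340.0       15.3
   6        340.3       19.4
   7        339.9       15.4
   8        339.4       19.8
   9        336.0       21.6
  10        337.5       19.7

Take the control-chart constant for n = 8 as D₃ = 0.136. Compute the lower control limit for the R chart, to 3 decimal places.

2.666

R̄ = (25.6 + 12.5 + 22.7 + 24.0 + 15.3 + 19.4 + 15.4 + 19.8 + 21.6 + 19.7) / 10 = 196.0000 / 10 = 19.6000
LCL_R = D₃·R̄ = 0.136 × 19.6000 = 2.6656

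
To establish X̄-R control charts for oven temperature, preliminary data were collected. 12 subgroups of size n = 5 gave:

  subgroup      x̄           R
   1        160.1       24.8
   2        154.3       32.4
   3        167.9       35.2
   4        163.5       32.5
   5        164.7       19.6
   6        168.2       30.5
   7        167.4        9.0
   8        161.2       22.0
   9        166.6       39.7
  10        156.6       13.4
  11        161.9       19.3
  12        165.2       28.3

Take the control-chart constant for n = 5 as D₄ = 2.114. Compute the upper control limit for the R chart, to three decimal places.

R̄ = (24.8 + 32.4 + 35.2 + 32.5 + 19.6 + 30.5 + 9.0 + 22.0 + 39.7 + 13.4 + 19.3 + 28.3) / 12 = 306.7000 / 12 = 25.5583
UCL_R = D₄·R̄ = 2.114 × 25.5583 = 54.0303

54.030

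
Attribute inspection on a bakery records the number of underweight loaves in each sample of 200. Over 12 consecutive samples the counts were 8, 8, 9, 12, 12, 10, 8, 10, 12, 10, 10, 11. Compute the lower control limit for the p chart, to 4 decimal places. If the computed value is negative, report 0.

p̄ = Σdᵢ / (k·n) = 120 / (12 × 200) = 0.05000
LCL = p̄ − 3·√(p̄(1−p̄)/n) = 0.05000 − 3 × 0.01541 = 0.00377

0.0038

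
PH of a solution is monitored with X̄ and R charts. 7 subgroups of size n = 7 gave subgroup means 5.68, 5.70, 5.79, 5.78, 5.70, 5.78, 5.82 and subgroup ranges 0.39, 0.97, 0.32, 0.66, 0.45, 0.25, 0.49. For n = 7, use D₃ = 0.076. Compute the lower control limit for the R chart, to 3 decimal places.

0.038

R̄ = (0.39 + 0.97 + 0.32 + 0.66 + 0.45 + 0.25 + 0.49) / 7 = 3.5300 / 7 = 0.5043
LCL_R = D₃·R̄ = 0.076 × 0.5043 = 0.0383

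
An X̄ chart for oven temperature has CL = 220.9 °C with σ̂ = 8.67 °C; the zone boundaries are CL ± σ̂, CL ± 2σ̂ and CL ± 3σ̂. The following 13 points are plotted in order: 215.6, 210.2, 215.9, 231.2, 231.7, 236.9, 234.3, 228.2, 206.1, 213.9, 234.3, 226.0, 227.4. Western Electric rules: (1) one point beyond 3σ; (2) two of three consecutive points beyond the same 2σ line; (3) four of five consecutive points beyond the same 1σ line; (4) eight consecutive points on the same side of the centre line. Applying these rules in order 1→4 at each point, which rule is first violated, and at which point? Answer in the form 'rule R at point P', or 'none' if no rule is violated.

rule 3 at point 7

Zone of each point (C = within 1σ̂, B = 1σ̂–2σ̂, A = 2σ̂–3σ̂, * = beyond 3σ̂; sign = side of CL): 1:-C, 2:-B, 3:-C, 4:+B, 5:+B, 6:+B, 7:+B, 8:+C, 9:-B, 10:-C, 11:+B, 12:+C, 13:+C
Rule 3 (four of five consecutive points beyond the same 1σ limit) is satisfied at point 7.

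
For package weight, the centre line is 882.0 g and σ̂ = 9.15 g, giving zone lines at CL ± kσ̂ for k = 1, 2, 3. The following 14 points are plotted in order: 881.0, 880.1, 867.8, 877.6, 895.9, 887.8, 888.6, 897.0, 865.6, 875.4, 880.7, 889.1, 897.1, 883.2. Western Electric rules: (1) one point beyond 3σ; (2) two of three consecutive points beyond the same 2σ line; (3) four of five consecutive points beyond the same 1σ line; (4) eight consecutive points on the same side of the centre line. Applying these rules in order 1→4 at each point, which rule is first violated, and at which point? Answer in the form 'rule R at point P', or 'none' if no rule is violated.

none

Zone of each point (C = within 1σ̂, B = 1σ̂–2σ̂, A = 2σ̂–3σ̂, * = beyond 3σ̂; sign = side of CL): 1:-C, 2:-C, 3:-B, 4:-C, 5:+B, 6:+C, 7:+C, 8:+B, 9:-B, 10:-C, 11:-C, 12:+C, 13:+B, 14:+C
No rule fires across all 14 points.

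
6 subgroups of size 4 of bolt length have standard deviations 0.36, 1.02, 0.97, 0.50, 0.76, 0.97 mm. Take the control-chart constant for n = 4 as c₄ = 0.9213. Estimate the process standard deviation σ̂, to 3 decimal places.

0.829

s̄ = (0.36 + 1.02 + 0.97 + 0.50 + 0.76 + 0.97) / 6 = 0.7633
σ̂ = s̄ / c₄ = 0.7633 / 0.9213 = 0.8285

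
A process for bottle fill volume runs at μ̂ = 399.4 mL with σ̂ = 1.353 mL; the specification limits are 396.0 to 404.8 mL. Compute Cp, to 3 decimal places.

1.084

Cp = (USL − LSL) / (6σ̂) = (404.8 − 396.0) / (6 × 1.353) = 8.8000 / 8.1180 = 1.0840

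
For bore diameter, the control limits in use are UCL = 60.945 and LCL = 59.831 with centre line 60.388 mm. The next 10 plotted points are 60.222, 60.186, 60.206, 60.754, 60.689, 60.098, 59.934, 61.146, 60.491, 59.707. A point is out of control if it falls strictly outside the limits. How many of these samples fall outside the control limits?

Compare each point to [59.831, 60.945]: sample 8 = 61.146 > UCL; sample 10 = 59.707 < LCL.

2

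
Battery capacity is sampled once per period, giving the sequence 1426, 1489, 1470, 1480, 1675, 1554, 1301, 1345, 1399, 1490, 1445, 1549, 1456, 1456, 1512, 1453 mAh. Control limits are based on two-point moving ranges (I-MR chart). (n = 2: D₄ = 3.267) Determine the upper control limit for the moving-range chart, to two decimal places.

262.88

Moving ranges: 63, 19, 10, 195, 121, 253, 44, 54, 91, 45, 104, 93, 0, 56, 59; M̄R̄ = 1207.0000 / 15 = 80.4667
UCL_MR = D₄·M̄R̄ = 3.267 × 80.4667 = 262.8846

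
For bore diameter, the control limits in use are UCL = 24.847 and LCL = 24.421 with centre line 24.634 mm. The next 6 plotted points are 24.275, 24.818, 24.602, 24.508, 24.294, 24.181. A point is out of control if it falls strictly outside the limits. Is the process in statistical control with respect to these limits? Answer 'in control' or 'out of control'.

Compare each point to [24.421, 24.847]: sample 1 = 24.275 < LCL; sample 5 = 24.294 < LCL; sample 6 = 24.181 < LCL.

out of control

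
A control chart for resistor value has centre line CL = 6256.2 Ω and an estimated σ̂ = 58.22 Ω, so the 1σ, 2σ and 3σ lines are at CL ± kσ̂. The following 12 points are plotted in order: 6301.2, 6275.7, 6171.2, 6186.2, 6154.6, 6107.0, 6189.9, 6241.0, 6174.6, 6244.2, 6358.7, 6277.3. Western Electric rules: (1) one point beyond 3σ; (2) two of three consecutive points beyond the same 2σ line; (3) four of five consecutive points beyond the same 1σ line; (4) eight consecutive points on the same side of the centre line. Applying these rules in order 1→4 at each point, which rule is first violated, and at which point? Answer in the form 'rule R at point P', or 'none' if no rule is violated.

rule 3 at point 6

Zone of each point (C = within 1σ̂, B = 1σ̂–2σ̂, A = 2σ̂–3σ̂, * = beyond 3σ̂; sign = side of CL): 1:+C, 2:+C, 3:-B, 4:-B, 5:-B, 6:-A, 7:-B, 8:-C, 9:-B, 10:-C, 11:+B, 12:+C
Rule 3 (four of five consecutive points beyond the same 1σ limit) is satisfied at point 6.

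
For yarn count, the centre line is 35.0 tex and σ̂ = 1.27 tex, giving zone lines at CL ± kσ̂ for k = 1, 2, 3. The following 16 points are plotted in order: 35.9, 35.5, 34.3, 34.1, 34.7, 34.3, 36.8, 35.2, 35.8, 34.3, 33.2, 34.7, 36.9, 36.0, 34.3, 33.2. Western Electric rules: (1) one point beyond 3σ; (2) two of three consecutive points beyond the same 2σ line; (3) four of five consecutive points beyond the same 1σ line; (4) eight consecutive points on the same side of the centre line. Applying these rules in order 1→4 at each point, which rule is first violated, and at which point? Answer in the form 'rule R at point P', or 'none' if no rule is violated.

Zone of each point (C = within 1σ̂, B = 1σ̂–2σ̂, A = 2σ̂–3σ̂, * = beyond 3σ̂; sign = side of CL): 1:+C, 2:+C, 3:-C, 4:-C, 5:-C, 6:-C, 7:+B, 8:+C, 9:+C, 10:-C, 11:-B, 12:-C, 13:+B, 14:+C, 15:-C, 16:-B
No rule fires across all 16 points.

none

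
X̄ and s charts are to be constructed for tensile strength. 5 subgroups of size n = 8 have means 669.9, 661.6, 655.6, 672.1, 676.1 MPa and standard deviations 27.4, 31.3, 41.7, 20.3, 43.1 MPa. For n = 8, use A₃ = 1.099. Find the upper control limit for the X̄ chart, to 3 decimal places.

703.063

X̄̄ = (669.9 + 661.6 + 655.6 + 672.1 + 676.1) / 5 = 667.0600
s̄ = (27.4 + 31.3 + 41.7 + 20.3 + 43.1) / 5 = 32.7600
UCL = X̄̄ + A₃·s̄ = 667.0600 + 1.099 × 32.7600 = 703.0632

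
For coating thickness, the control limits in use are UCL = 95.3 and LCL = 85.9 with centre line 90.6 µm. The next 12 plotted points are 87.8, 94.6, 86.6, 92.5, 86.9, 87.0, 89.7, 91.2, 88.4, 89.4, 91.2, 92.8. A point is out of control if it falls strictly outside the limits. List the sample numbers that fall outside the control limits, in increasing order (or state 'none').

none

All 12 points lie within [85.9, 95.3].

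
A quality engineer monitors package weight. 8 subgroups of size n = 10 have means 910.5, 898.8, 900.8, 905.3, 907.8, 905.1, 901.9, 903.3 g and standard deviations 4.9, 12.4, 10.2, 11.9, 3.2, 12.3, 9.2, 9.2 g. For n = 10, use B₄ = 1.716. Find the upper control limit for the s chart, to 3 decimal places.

15.723

s̄ = (4.9 + 12.4 + 10.2 + 11.9 + 3.2 + 12.3 + 9.2 + 9.2) / 8 = 9.1625
UCL_s = B₄·s̄ = 1.716 × 9.1625 = 15.7228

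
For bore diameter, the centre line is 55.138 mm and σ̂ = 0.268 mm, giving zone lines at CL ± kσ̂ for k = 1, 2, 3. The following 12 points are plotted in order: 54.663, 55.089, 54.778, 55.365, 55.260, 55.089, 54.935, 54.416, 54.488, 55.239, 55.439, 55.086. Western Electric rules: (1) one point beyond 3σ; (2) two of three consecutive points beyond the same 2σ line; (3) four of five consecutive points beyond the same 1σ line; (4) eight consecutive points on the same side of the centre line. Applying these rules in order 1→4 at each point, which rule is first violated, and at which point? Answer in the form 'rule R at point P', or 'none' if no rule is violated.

Zone of each point (C = within 1σ̂, B = 1σ̂–2σ̂, A = 2σ̂–3σ̂, * = beyond 3σ̂; sign = side of CL): 1:-B, 2:-C, 3:-B, 4:+C, 5:+C, 6:-C, 7:-C, 8:-A, 9:-A, 10:+C, 11:+B, 12:-C
Rule 2 (two of three consecutive points beyond the same 2σ limit) is satisfied at point 9.

rule 2 at point 9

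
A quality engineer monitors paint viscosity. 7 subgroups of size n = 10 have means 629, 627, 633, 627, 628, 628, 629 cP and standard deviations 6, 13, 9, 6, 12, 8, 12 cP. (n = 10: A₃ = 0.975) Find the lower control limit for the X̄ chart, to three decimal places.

619.521

X̄̄ = (629 + 627 + 633 + 627 + 628 + 628 + 629) / 7 = 628.7143
s̄ = (6 + 13 + 9 + 6 + 12 + 8 + 12) / 7 = 9.4286
LCL = X̄̄ − A₃·s̄ = 628.7143 − 0.975 × 9.4286 = 619.5214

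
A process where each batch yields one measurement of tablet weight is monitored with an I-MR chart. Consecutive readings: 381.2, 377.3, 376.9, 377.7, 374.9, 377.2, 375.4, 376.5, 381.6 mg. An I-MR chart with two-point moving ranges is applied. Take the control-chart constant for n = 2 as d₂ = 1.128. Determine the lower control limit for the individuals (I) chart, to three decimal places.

371.583

X̄ = (381.2 + 377.3 + 376.9 + 377.7 + 374.9 + 377.2 + 375.4 + 376.5 + 381.6) / 9 = 377.6333
Moving ranges: 3.9, 0.4, 0.8, 2.8, 2.3, 1.8, 1.1, 5.1; M̄R̄ = 18.2000 / 8 = 2.2750
LCL = X̄ − 3·M̄R̄/d₂ = 377.6333 − 3 × 2.2750 / 1.128 = 371.5828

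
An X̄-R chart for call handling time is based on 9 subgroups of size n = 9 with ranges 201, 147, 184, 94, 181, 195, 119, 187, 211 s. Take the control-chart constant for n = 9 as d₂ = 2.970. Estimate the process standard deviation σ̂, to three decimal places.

56.828

R̄ = (201 + 147 + 184 + 94 + 181 + 195 + 119 + 187 + 211) / 9 = 168.7778
σ̂ = R̄ / d₂ = 168.7778 / 2.970 = 56.8275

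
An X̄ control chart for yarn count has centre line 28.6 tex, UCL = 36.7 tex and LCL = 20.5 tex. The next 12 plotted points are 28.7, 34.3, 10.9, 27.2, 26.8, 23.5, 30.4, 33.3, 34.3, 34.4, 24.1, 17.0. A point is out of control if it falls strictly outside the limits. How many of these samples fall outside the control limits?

2

Compare each point to [20.5, 36.7]: sample 3 = 10.9 < LCL; sample 12 = 17.0 < LCL.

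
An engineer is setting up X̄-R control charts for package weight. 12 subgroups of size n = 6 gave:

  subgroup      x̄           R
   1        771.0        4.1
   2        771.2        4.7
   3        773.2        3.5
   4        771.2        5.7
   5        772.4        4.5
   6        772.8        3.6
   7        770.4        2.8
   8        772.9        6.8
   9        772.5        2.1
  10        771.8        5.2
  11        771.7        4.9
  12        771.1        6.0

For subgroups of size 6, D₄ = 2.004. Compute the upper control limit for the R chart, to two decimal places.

R̄ = (4.1 + 4.7 + 3.5 + 5.7 + 4.5 + 3.6 + 2.8 + 6.8 + 2.1 + 5.2 + 4.9 + 6.0) / 12 = 53.9000 / 12 = 4.4917
UCL_R = D₄·R̄ = 2.004 × 4.4917 = 9.0013

9.00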